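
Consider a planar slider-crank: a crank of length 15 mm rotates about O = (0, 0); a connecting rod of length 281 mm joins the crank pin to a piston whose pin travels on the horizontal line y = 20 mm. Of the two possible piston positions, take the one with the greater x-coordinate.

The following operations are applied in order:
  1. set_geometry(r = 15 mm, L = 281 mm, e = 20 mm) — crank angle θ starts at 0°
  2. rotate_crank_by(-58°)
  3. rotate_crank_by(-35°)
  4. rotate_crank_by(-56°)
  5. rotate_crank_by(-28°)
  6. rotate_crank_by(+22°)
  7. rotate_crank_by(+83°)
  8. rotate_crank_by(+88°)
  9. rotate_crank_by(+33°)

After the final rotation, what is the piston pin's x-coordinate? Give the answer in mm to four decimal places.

290.7068

set_geometry: r = 15 mm, L = 281 mm, e = 20 mm; θ ← 0°
rotate_crank_by(-58°): θ ← 0° -58° = -58°
rotate_crank_by(-35°): θ ← -58° -35° = -93°
rotate_crank_by(-56°): θ ← -93° -56° = -149°
rotate_crank_by(-28°): θ ← -149° -28° = -177°
rotate_crank_by(+22°): θ ← -177° +22° = -155°
rotate_crank_by(+83°): θ ← -155° +83° = -72°
rotate_crank_by(+88°): θ ← -72° +88° = 16°
rotate_crank_by(+33°): θ ← 16° +33° = 49°
crank pin P = (r cos θ, r sin θ) = (9.840885, 11.320644)
h = r sin θ − e = 11.320644 − 20 = -8.679356
x = r cos θ + √(L² − h²) = 9.840885 + √(78961.0 − 75.3312) = 9.840885 + 280.865927 = 290.706812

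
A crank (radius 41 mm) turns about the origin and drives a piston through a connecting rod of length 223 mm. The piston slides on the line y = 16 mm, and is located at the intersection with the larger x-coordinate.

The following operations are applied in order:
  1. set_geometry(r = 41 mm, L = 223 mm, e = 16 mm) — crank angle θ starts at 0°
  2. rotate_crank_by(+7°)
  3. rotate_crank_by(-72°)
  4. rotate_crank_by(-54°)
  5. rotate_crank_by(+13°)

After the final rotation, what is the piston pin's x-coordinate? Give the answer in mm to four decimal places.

204.7047

set_geometry: r = 41 mm, L = 223 mm, e = 16 mm; θ ← 0°
rotate_crank_by(+7°): θ ← 0° +7° = 7°
rotate_crank_by(-72°): θ ← 7° -72° = -65°
rotate_crank_by(-54°): θ ← -65° -54° = -119°
rotate_crank_by(+13°): θ ← -119° +13° = -106°
crank pin P = (r cos θ, r sin θ) = (-11.301132, -39.411730)
h = r sin θ − e = -39.411730 − 16 = -55.411730
x = r cos θ + √(L² − h²) = -11.301132 + √(49729.0 − 3070.4598) = -11.301132 + 216.005880 = 204.704748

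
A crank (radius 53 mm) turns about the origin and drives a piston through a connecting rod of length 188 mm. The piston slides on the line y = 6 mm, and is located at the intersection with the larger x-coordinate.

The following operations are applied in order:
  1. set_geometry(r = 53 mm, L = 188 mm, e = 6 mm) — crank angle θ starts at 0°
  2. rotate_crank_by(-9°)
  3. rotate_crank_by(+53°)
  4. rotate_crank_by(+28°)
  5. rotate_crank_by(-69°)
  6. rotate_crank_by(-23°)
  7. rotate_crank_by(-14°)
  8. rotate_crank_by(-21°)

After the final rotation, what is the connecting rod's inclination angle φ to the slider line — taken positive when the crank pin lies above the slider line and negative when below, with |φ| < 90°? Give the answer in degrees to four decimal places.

-15.2390

set_geometry: r = 53 mm, L = 188 mm, e = 6 mm; θ ← 0°
rotate_crank_by(-9°): θ ← 0° -9° = -9°
rotate_crank_by(+53°): θ ← -9° +53° = 44°
rotate_crank_by(+28°): θ ← 44° +28° = 72°
rotate_crank_by(-69°): θ ← 72° -69° = 3°
rotate_crank_by(-23°): θ ← 3° -23° = -20°
rotate_crank_by(-14°): θ ← -20° -14° = -34°
rotate_crank_by(-21°): θ ← -34° -21° = -55°
crank pin P = (r cos θ, r sin θ) = (30.399551, -43.415058)
h = r sin θ − e = -43.415058 − 6 = -49.415058
sin φ = h / L = -49.415058 / 188 = -0.26284606
φ = arcsin(-0.26284606) = -15.239004°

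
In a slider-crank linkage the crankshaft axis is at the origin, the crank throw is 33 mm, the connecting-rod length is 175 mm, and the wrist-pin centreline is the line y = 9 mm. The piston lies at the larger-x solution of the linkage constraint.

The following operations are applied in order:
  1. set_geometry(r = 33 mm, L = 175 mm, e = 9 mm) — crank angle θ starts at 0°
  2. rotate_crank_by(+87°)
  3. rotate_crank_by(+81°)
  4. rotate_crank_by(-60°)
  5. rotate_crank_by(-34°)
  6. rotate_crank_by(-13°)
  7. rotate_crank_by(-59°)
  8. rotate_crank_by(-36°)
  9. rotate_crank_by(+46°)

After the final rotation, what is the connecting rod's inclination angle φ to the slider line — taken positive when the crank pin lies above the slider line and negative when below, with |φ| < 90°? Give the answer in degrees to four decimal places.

-0.7003

set_geometry: r = 33 mm, L = 175 mm, e = 9 mm; θ ← 0°
rotate_crank_by(+87°): θ ← 0° +87° = 87°
rotate_crank_by(+81°): θ ← 87° +81° = 168°
rotate_crank_by(-60°): θ ← 168° -60° = 108°
rotate_crank_by(-34°): θ ← 108° -34° = 74°
rotate_crank_by(-13°): θ ← 74° -13° = 61°
rotate_crank_by(-59°): θ ← 61° -59° = 2°
rotate_crank_by(-36°): θ ← 2° -36° = -34°
rotate_crank_by(+46°): θ ← -34° +46° = 12°
crank pin P = (r cos θ, r sin θ) = (32.278871, 6.861086)
h = r sin θ − e = 6.861086 − 9 = -2.138914
sin φ = h / L = -2.138914 / 175 = -0.01222237
φ = arcsin(-0.01222237) = -0.700307°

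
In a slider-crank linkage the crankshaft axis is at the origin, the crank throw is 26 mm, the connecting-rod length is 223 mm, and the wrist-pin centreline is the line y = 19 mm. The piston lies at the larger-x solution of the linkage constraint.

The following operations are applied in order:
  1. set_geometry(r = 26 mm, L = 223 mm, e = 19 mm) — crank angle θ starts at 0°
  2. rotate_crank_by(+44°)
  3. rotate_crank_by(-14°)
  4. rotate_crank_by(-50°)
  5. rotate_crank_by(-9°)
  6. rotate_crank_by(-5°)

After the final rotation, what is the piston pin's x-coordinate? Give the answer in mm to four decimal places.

set_geometry: r = 26 mm, L = 223 mm, e = 19 mm; θ ← 0°
rotate_crank_by(+44°): θ ← 0° +44° = 44°
rotate_crank_by(-14°): θ ← 44° -14° = 30°
rotate_crank_by(-50°): θ ← 30° -50° = -20°
rotate_crank_by(-9°): θ ← -20° -9° = -29°
rotate_crank_by(-5°): θ ← -29° -5° = -34°
crank pin P = (r cos θ, r sin θ) = (21.554977, -14.539015)
h = r sin θ − e = -14.539015 − 19 = -33.539015
x = r cos θ + √(L² − h²) = 21.554977 + √(49729.0 − 1124.8656) = 21.554977 + 220.463454 = 242.018431

242.0184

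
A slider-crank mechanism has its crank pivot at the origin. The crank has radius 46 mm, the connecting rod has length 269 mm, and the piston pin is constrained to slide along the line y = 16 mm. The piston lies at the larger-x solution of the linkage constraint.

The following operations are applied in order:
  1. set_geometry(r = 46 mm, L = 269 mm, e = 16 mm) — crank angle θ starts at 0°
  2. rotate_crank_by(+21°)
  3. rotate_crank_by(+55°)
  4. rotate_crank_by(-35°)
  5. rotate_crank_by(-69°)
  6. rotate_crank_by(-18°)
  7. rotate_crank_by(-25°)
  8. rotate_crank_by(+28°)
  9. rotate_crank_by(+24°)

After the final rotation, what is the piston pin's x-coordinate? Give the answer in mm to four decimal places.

set_geometry: r = 46 mm, L = 269 mm, e = 16 mm; θ ← 0°
rotate_crank_by(+21°): θ ← 0° +21° = 21°
rotate_crank_by(+55°): θ ← 21° +55° = 76°
rotate_crank_by(-35°): θ ← 76° -35° = 41°
rotate_crank_by(-69°): θ ← 41° -69° = -28°
rotate_crank_by(-18°): θ ← -28° -18° = -46°
rotate_crank_by(-25°): θ ← -46° -25° = -71°
rotate_crank_by(+28°): θ ← -71° +28° = -43°
rotate_crank_by(+24°): θ ← -43° +24° = -19°
crank pin P = (r cos θ, r sin θ) = (43.493854, -14.976135)
h = r sin θ − e = -14.976135 − 16 = -30.976135
x = r cos θ + √(L² − h²) = 43.493854 + √(72361.0 − 959.5209) = 43.493854 + 267.210552 = 310.704406

310.7044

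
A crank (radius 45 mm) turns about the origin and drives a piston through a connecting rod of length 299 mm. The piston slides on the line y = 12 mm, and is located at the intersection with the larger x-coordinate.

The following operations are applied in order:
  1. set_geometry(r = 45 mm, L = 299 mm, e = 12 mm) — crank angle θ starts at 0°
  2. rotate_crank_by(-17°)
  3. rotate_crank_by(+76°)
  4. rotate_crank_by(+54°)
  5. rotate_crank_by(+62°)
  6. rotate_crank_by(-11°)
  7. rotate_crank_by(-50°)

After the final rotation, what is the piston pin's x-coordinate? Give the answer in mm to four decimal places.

set_geometry: r = 45 mm, L = 299 mm, e = 12 mm; θ ← 0°
rotate_crank_by(-17°): θ ← 0° -17° = -17°
rotate_crank_by(+76°): θ ← -17° +76° = 59°
rotate_crank_by(+54°): θ ← 59° +54° = 113°
rotate_crank_by(+62°): θ ← 113° +62° = 175°
rotate_crank_by(-11°): θ ← 175° -11° = 164°
rotate_crank_by(-50°): θ ← 164° -50° = 114°
crank pin P = (r cos θ, r sin θ) = (-18.303149, 41.109546)
h = r sin θ − e = 41.109546 − 12 = 29.109546
x = r cos θ + √(L² − h²) = -18.303149 + √(89401.0 − 847.3656) = -18.303149 + 297.579627 = 279.276478

279.2765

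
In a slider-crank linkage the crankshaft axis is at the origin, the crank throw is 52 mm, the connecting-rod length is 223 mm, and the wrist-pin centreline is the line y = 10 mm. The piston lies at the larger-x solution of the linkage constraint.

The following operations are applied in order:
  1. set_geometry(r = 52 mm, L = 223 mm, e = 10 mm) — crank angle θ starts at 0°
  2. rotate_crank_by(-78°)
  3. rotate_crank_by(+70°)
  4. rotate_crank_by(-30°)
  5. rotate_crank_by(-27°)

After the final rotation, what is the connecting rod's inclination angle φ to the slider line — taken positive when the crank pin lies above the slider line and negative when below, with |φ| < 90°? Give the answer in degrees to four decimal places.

-14.8435

set_geometry: r = 52 mm, L = 223 mm, e = 10 mm; θ ← 0°
rotate_crank_by(-78°): θ ← 0° -78° = -78°
rotate_crank_by(+70°): θ ← -78° +70° = -8°
rotate_crank_by(-30°): θ ← -8° -30° = -38°
rotate_crank_by(-27°): θ ← -38° -27° = -65°
crank pin P = (r cos θ, r sin θ) = (21.976150, -47.128005)
h = r sin θ − e = -47.128005 − 10 = -57.128005
sin φ = h / L = -57.128005 / 223 = -0.25617939
φ = arcsin(-0.25617939) = -14.843481°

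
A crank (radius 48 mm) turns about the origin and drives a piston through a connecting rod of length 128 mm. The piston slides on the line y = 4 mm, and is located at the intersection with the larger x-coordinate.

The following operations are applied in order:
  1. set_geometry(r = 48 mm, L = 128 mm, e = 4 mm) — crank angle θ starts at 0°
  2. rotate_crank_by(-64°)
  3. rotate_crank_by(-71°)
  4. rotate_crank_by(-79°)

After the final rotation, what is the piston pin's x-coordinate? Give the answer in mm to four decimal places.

86.1517

set_geometry: r = 48 mm, L = 128 mm, e = 4 mm; θ ← 0°
rotate_crank_by(-64°): θ ← 0° -64° = -64°
rotate_crank_by(-71°): θ ← -64° -71° = -135°
rotate_crank_by(-79°): θ ← -135° -79° = -214°
crank pin P = (r cos θ, r sin θ) = (-39.793803, 26.841259)
h = r sin θ − e = 26.841259 − 4 = 22.841259
x = r cos θ + √(L² − h²) = -39.793803 + √(16384.0 − 521.7231) = -39.793803 + 125.945531 = 86.151728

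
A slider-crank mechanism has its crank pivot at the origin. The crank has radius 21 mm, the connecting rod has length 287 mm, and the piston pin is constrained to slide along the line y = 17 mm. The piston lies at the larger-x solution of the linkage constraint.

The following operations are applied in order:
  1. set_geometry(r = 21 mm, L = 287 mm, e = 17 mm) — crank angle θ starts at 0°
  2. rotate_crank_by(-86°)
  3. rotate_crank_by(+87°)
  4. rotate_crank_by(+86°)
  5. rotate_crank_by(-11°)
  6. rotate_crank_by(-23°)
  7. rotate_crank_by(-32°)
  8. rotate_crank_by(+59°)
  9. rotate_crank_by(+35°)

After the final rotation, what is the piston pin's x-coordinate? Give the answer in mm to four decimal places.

set_geometry: r = 21 mm, L = 287 mm, e = 17 mm; θ ← 0°
rotate_crank_by(-86°): θ ← 0° -86° = -86°
rotate_crank_by(+87°): θ ← -86° +87° = 1°
rotate_crank_by(+86°): θ ← 1° +86° = 87°
rotate_crank_by(-11°): θ ← 87° -11° = 76°
rotate_crank_by(-23°): θ ← 76° -23° = 53°
rotate_crank_by(-32°): θ ← 53° -32° = 21°
rotate_crank_by(+59°): θ ← 21° +59° = 80°
rotate_crank_by(+35°): θ ← 80° +35° = 115°
crank pin P = (r cos θ, r sin θ) = (-8.874983, 19.032464)
h = r sin θ − e = 19.032464 − 17 = 2.032464
x = r cos θ + √(L² − h²) = -8.874983 + √(82369.0 − 4.1309) = -8.874983 + 286.992803 = 278.117820

278.1178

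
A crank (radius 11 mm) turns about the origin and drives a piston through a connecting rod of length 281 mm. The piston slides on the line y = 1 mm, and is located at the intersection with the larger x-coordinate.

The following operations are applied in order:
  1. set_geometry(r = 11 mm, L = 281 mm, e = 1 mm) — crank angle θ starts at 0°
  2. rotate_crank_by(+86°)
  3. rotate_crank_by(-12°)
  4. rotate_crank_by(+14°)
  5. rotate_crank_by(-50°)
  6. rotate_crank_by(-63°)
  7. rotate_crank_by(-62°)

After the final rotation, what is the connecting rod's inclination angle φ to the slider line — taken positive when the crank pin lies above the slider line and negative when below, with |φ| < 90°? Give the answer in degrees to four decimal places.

-2.4445

set_geometry: r = 11 mm, L = 281 mm, e = 1 mm; θ ← 0°
rotate_crank_by(+86°): θ ← 0° +86° = 86°
rotate_crank_by(-12°): θ ← 86° -12° = 74°
rotate_crank_by(+14°): θ ← 74° +14° = 88°
rotate_crank_by(-50°): θ ← 88° -50° = 38°
rotate_crank_by(-63°): θ ← 38° -63° = -25°
rotate_crank_by(-62°): θ ← -25° -62° = -87°
crank pin P = (r cos θ, r sin θ) = (0.575696, -10.984925)
h = r sin θ − e = -10.984925 − 1 = -11.984925
sin φ = h / L = -11.984925 / 281 = -0.04265098
φ = arcsin(-0.04265098) = -2.444463°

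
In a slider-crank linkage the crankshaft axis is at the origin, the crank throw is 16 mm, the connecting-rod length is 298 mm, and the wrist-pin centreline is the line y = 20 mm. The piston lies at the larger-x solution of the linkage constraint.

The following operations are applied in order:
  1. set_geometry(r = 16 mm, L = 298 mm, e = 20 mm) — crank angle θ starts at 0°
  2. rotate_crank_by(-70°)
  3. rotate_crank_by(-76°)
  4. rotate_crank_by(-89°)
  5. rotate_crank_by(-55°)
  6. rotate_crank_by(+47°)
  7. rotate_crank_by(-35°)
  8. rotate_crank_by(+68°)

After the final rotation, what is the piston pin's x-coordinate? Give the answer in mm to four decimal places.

set_geometry: r = 16 mm, L = 298 mm, e = 20 mm; θ ← 0°
rotate_crank_by(-70°): θ ← 0° -70° = -70°
rotate_crank_by(-76°): θ ← -70° -76° = -146°
rotate_crank_by(-89°): θ ← -146° -89° = -235°
rotate_crank_by(-55°): θ ← -235° -55° = -290°
rotate_crank_by(+47°): θ ← -290° +47° = -243°
rotate_crank_by(-35°): θ ← -243° -35° = -278°
rotate_crank_by(+68°): θ ← -278° +68° = -210°
crank pin P = (r cos θ, r sin θ) = (-13.856406, 8.000000)
h = r sin θ − e = 8.000000 − 20 = -12.000000
x = r cos θ + √(L² − h²) = -13.856406 + √(88804.0 − 144.0000) = -13.856406 + 297.758291 = 283.901885

283.9019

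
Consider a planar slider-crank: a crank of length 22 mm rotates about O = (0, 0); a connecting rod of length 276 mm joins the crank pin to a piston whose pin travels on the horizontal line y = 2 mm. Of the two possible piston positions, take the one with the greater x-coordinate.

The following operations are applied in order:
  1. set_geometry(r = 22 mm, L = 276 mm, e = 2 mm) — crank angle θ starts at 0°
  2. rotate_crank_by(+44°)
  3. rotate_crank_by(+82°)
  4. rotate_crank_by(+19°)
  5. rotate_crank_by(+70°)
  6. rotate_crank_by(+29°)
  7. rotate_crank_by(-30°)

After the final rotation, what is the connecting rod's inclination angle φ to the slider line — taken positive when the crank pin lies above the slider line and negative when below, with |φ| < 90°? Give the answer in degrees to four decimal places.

set_geometry: r = 22 mm, L = 276 mm, e = 2 mm; θ ← 0°
rotate_crank_by(+44°): θ ← 0° +44° = 44°
rotate_crank_by(+82°): θ ← 44° +82° = 126°
rotate_crank_by(+19°): θ ← 126° +19° = 145°
rotate_crank_by(+70°): θ ← 145° +70° = 215°
rotate_crank_by(+29°): θ ← 215° +29° = 244°
rotate_crank_by(-30°): θ ← 244° -30° = 214°
crank pin P = (r cos θ, r sin θ) = (-18.238827, -12.302244)
h = r sin θ − e = -12.302244 − 2 = -14.302244
sin φ = h / L = -14.302244 / 276 = -0.05181972
φ = arcsin(-0.05181972) = -2.970382°

-2.9704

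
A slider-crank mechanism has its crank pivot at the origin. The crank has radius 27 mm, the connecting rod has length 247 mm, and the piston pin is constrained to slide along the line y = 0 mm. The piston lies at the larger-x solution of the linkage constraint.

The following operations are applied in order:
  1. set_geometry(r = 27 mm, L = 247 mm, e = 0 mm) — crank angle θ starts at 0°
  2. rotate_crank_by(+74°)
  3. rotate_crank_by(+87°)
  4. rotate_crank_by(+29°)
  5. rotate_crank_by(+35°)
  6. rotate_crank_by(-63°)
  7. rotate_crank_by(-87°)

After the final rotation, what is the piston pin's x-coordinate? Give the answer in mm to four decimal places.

252.6074

set_geometry: r = 27 mm, L = 247 mm, e = 0 mm; θ ← 0°
rotate_crank_by(+74°): θ ← 0° +74° = 74°
rotate_crank_by(+87°): θ ← 74° +87° = 161°
rotate_crank_by(+29°): θ ← 161° +29° = 190°
rotate_crank_by(+35°): θ ← 190° +35° = 225°
rotate_crank_by(-63°): θ ← 225° -63° = 162°
rotate_crank_by(-87°): θ ← 162° -87° = 75°
crank pin P = (r cos θ, r sin θ) = (6.988114, 26.079997)
h = r sin θ − e = 26.079997 − 0 = 26.079997
x = r cos θ + √(L² − h²) = 6.988114 + √(61009.0 − 680.1663) = 6.988114 + 245.619286 = 252.607400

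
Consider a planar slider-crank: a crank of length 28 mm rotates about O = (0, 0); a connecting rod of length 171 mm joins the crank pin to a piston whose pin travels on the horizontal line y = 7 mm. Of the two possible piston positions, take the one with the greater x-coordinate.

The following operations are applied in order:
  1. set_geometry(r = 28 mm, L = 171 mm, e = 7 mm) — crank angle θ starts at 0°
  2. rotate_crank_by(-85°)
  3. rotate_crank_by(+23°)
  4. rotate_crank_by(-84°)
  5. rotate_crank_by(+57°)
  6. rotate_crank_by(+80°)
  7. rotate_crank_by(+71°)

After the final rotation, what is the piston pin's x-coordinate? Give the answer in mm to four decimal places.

set_geometry: r = 28 mm, L = 171 mm, e = 7 mm; θ ← 0°
rotate_crank_by(-85°): θ ← 0° -85° = -85°
rotate_crank_by(+23°): θ ← -85° +23° = -62°
rotate_crank_by(-84°): θ ← -62° -84° = -146°
rotate_crank_by(+57°): θ ← -146° +57° = -89°
rotate_crank_by(+80°): θ ← -89° +80° = -9°
rotate_crank_by(+71°): θ ← -9° +71° = 62°
crank pin P = (r cos θ, r sin θ) = (13.145204, 24.722533)
h = r sin θ − e = 24.722533 − 7 = 17.722533
x = r cos θ + √(L² − h²) = 13.145204 + √(29241.0 − 314.0882) = 13.145204 + 170.079134 = 183.224338

183.2243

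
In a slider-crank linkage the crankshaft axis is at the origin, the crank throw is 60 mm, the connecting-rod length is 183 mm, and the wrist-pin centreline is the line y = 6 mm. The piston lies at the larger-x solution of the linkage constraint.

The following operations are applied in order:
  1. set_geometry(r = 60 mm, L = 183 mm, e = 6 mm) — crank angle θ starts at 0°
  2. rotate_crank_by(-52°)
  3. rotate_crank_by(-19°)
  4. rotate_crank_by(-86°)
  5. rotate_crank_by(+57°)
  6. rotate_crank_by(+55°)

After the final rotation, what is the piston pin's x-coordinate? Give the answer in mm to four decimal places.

set_geometry: r = 60 mm, L = 183 mm, e = 6 mm; θ ← 0°
rotate_crank_by(-52°): θ ← 0° -52° = -52°
rotate_crank_by(-19°): θ ← -52° -19° = -71°
rotate_crank_by(-86°): θ ← -71° -86° = -157°
rotate_crank_by(+57°): θ ← -157° +57° = -100°
rotate_crank_by(+55°): θ ← -100° +55° = -45°
crank pin P = (r cos θ, r sin θ) = (42.426407, -42.426407)
h = r sin θ − e = -42.426407 − 6 = -48.426407
x = r cos θ + √(L² − h²) = 42.426407 + √(33489.0 − 2345.1169) = 42.426407 + 176.476296 = 218.902703

218.9027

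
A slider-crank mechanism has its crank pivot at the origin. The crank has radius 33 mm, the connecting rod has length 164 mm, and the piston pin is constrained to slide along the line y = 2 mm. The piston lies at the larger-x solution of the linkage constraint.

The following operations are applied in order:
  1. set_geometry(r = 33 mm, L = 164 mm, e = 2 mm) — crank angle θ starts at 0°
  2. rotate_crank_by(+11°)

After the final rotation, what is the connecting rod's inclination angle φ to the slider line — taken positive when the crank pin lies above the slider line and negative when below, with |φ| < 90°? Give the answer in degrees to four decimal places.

1.5013

set_geometry: r = 33 mm, L = 164 mm, e = 2 mm; θ ← 0°
rotate_crank_by(+11°): θ ← 0° +11° = 11°
crank pin P = (r cos θ, r sin θ) = (32.393697, 6.296697)
h = r sin θ − e = 6.296697 − 2 = 4.296697
sin φ = h / L = 4.296697 / 164 = 0.02619937
φ = arcsin(0.02619937) = 1.501285°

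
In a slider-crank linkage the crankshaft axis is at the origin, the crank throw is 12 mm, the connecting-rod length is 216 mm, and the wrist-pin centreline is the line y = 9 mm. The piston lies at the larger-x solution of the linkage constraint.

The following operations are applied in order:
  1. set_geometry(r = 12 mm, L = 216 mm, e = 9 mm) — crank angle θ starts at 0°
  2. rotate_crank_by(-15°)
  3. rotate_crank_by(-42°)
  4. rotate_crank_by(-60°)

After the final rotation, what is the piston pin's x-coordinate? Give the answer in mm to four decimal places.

set_geometry: r = 12 mm, L = 216 mm, e = 9 mm; θ ← 0°
rotate_crank_by(-15°): θ ← 0° -15° = -15°
rotate_crank_by(-42°): θ ← -15° -42° = -57°
rotate_crank_by(-60°): θ ← -57° -60° = -117°
crank pin P = (r cos θ, r sin θ) = (-5.447886, -10.692078)
h = r sin θ − e = -10.692078 − 9 = -19.692078
x = r cos θ + √(L² − h²) = -5.447886 + √(46656.0 − 387.7779) = -5.447886 + 215.100493 = 209.652607

209.6526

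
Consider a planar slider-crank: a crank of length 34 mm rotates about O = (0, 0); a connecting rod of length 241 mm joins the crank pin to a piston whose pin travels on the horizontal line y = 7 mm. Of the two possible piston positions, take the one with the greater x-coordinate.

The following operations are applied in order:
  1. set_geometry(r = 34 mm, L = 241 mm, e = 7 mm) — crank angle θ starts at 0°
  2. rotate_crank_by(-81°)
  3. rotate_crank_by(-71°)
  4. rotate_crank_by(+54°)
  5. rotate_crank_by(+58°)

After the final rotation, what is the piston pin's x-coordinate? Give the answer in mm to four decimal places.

set_geometry: r = 34 mm, L = 241 mm, e = 7 mm; θ ← 0°
rotate_crank_by(-81°): θ ← 0° -81° = -81°
rotate_crank_by(-71°): θ ← -81° -71° = -152°
rotate_crank_by(+54°): θ ← -152° +54° = -98°
rotate_crank_by(+58°): θ ← -98° +58° = -40°
crank pin P = (r cos θ, r sin θ) = (26.045511, -21.854779)
h = r sin θ − e = -21.854779 − 7 = -28.854779
x = r cos θ + √(L² − h²) = 26.045511 + √(58081.0 − 832.5983) = 26.045511 + 239.266382 = 265.311893

265.3119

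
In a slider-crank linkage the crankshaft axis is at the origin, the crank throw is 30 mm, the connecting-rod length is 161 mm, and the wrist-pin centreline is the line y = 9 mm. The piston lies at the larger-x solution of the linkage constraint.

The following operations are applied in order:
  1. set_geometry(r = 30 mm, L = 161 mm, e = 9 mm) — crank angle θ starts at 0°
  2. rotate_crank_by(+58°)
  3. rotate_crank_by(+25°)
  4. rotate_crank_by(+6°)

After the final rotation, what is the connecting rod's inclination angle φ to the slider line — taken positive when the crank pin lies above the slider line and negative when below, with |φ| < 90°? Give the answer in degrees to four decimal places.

7.4931

set_geometry: r = 30 mm, L = 161 mm, e = 9 mm; θ ← 0°
rotate_crank_by(+58°): θ ← 0° +58° = 58°
rotate_crank_by(+25°): θ ← 58° +25° = 83°
rotate_crank_by(+6°): θ ← 83° +6° = 89°
crank pin P = (r cos θ, r sin θ) = (0.523572, 29.995431)
h = r sin θ − e = 29.995431 − 9 = 20.995431
sin φ = h / L = 20.995431 / 161 = 0.13040640
φ = arcsin(0.13040640) = 7.493077°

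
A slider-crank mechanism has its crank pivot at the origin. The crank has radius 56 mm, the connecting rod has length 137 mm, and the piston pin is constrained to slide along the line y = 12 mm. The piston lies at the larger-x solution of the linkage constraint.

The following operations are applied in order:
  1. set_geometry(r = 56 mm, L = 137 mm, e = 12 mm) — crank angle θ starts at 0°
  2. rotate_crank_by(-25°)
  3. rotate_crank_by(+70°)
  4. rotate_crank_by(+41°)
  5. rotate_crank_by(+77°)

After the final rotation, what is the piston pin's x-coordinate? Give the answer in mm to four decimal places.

83.3771

set_geometry: r = 56 mm, L = 137 mm, e = 12 mm; θ ← 0°
rotate_crank_by(-25°): θ ← 0° -25° = -25°
rotate_crank_by(+70°): θ ← -25° +70° = 45°
rotate_crank_by(+41°): θ ← 45° +41° = 86°
rotate_crank_by(+77°): θ ← 86° +77° = 163°
crank pin P = (r cos θ, r sin θ) = (-53.553066, 16.372815)
h = r sin θ − e = 16.372815 − 12 = 4.372815
x = r cos θ + √(L² − h²) = -53.553066 + √(18769.0 − 19.1215) = -53.553066 + 136.930196 = 83.377129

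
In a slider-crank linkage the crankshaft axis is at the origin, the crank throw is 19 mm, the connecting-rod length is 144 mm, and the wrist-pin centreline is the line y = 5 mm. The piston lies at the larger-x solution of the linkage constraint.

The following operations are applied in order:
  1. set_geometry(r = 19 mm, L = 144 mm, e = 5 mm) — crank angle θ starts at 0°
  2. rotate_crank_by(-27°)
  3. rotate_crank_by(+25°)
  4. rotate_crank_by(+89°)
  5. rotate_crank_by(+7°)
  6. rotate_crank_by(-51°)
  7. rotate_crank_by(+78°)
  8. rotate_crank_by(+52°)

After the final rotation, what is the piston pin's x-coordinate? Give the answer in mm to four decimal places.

125.1166

set_geometry: r = 19 mm, L = 144 mm, e = 5 mm; θ ← 0°
rotate_crank_by(-27°): θ ← 0° -27° = -27°
rotate_crank_by(+25°): θ ← -27° +25° = -2°
rotate_crank_by(+89°): θ ← -2° +89° = 87°
rotate_crank_by(+7°): θ ← 87° +7° = 94°
rotate_crank_by(-51°): θ ← 94° -51° = 43°
rotate_crank_by(+78°): θ ← 43° +78° = 121°
rotate_crank_by(+52°): θ ← 121° +52° = 173°
crank pin P = (r cos θ, r sin θ) = (-18.858377, 2.315518)
h = r sin θ − e = 2.315518 − 5 = -2.684482
x = r cos θ + √(L² − h²) = -18.858377 + √(20736.0 − 7.2064) = -18.858377 + 143.974975 = 125.116599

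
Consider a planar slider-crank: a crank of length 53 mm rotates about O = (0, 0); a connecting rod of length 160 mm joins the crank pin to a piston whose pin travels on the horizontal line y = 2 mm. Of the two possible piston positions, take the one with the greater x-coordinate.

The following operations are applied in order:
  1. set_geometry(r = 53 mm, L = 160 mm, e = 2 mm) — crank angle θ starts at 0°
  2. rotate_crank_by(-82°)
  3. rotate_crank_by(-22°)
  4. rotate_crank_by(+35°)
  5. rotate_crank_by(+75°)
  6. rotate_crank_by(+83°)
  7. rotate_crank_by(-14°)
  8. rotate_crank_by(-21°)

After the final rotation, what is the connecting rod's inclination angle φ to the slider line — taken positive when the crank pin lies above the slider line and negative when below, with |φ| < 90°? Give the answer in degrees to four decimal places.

14.8024

set_geometry: r = 53 mm, L = 160 mm, e = 2 mm; θ ← 0°
rotate_crank_by(-82°): θ ← 0° -82° = -82°
rotate_crank_by(-22°): θ ← -82° -22° = -104°
rotate_crank_by(+35°): θ ← -104° +35° = -69°
rotate_crank_by(+75°): θ ← -69° +75° = 6°
rotate_crank_by(+83°): θ ← 6° +83° = 89°
rotate_crank_by(-14°): θ ← 89° -14° = 75°
rotate_crank_by(-21°): θ ← 75° -21° = 54°
crank pin P = (r cos θ, r sin θ) = (31.152618, 42.877901)
h = r sin θ − e = 42.877901 − 2 = 40.877901
sin φ = h / L = 40.877901 / 160 = 0.25548688
φ = arcsin(0.25548688) = 14.802437°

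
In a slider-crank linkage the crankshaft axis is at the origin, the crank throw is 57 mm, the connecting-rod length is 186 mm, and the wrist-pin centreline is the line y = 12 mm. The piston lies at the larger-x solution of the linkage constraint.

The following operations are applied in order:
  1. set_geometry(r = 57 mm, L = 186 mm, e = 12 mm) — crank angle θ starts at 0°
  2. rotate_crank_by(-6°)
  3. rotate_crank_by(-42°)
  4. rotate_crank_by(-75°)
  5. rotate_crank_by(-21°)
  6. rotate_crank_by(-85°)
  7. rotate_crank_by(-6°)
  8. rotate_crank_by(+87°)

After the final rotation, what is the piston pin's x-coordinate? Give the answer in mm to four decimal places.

132.8096

set_geometry: r = 57 mm, L = 186 mm, e = 12 mm; θ ← 0°
rotate_crank_by(-6°): θ ← 0° -6° = -6°
rotate_crank_by(-42°): θ ← -6° -42° = -48°
rotate_crank_by(-75°): θ ← -48° -75° = -123°
rotate_crank_by(-21°): θ ← -123° -21° = -144°
rotate_crank_by(-85°): θ ← -144° -85° = -229°
rotate_crank_by(-6°): θ ← -229° -6° = -235°
rotate_crank_by(+87°): θ ← -235° +87° = -148°
crank pin P = (r cos θ, r sin θ) = (-48.338741, -30.205398)
h = r sin θ − e = -30.205398 − 12 = -42.205398
x = r cos θ + √(L² − h²) = -48.338741 + √(34596.0 − 1781.2956) = -48.338741 + 181.148294 = 132.809552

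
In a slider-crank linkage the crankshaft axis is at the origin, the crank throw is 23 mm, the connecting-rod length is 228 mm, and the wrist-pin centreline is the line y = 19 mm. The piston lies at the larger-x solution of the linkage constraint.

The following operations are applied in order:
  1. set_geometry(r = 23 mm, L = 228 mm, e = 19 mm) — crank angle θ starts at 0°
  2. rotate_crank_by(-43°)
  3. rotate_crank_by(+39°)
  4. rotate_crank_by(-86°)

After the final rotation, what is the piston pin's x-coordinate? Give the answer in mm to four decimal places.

set_geometry: r = 23 mm, L = 228 mm, e = 19 mm; θ ← 0°
rotate_crank_by(-43°): θ ← 0° -43° = -43°
rotate_crank_by(+39°): θ ← -43° +39° = -4°
rotate_crank_by(-86°): θ ← -4° -86° = -90°
crank pin P = (r cos θ, r sin θ) = (0.000000, -23.000000)
h = r sin θ − e = -23.000000 − 19 = -42.000000
x = r cos θ + √(L² − h²) = 0.000000 + √(51984.0 − 1764.0000) = 0.000000 + 224.098193 = 224.098193

224.0982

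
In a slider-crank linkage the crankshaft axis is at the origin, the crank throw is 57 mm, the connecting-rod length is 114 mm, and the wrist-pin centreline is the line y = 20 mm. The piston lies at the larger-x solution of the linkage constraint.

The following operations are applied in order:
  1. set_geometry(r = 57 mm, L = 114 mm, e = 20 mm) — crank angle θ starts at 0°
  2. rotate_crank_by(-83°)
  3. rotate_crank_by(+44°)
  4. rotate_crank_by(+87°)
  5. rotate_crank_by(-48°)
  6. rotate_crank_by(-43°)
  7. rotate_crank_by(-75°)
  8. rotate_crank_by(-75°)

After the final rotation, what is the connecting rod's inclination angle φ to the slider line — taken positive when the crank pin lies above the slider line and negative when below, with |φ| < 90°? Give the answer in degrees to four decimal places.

-3.6099

set_geometry: r = 57 mm, L = 114 mm, e = 20 mm; θ ← 0°
rotate_crank_by(-83°): θ ← 0° -83° = -83°
rotate_crank_by(+44°): θ ← -83° +44° = -39°
rotate_crank_by(+87°): θ ← -39° +87° = 48°
rotate_crank_by(-48°): θ ← 48° -48° = 0°
rotate_crank_by(-43°): θ ← 0° -43° = -43°
rotate_crank_by(-75°): θ ← -43° -75° = -118°
rotate_crank_by(-75°): θ ← -118° -75° = -193°
crank pin P = (r cos θ, r sin θ) = (-55.539094, 12.822210)
h = r sin θ − e = 12.822210 − 20 = -7.177790
sin φ = h / L = -7.177790 / 114 = -0.06296307
φ = arcsin(-0.06296307) = -3.609906°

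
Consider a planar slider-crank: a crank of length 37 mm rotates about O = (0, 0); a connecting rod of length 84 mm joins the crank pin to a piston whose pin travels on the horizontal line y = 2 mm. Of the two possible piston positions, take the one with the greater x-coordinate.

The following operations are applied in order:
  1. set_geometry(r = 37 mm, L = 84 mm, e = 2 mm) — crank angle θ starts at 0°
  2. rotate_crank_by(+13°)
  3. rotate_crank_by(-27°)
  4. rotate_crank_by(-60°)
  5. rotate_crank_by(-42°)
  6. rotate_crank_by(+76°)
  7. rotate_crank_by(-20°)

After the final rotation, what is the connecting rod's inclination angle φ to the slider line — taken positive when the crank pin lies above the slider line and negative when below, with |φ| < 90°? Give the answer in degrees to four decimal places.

set_geometry: r = 37 mm, L = 84 mm, e = 2 mm; θ ← 0°
rotate_crank_by(+13°): θ ← 0° +13° = 13°
rotate_crank_by(-27°): θ ← 13° -27° = -14°
rotate_crank_by(-60°): θ ← -14° -60° = -74°
rotate_crank_by(-42°): θ ← -74° -42° = -116°
rotate_crank_by(+76°): θ ← -116° +76° = -40°
rotate_crank_by(-20°): θ ← -40° -20° = -60°
crank pin P = (r cos θ, r sin θ) = (18.500000, -32.042940)
h = r sin θ − e = -32.042940 − 2 = -34.042940
sin φ = h / L = -34.042940 / 84 = -0.40527309
φ = arcsin(-0.40527309) = -23.908242°

-23.9082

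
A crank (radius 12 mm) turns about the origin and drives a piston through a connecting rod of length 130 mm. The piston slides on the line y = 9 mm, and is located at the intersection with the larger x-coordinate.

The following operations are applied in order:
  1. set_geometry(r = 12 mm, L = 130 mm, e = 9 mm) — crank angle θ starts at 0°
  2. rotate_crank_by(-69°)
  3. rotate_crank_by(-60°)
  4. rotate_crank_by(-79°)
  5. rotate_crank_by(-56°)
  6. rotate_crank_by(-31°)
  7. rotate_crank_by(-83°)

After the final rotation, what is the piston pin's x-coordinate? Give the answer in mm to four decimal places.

set_geometry: r = 12 mm, L = 130 mm, e = 9 mm; θ ← 0°
rotate_crank_by(-69°): θ ← 0° -69° = -69°
rotate_crank_by(-60°): θ ← -69° -60° = -129°
rotate_crank_by(-79°): θ ← -129° -79° = -208°
rotate_crank_by(-56°): θ ← -208° -56° = -264°
rotate_crank_by(-31°): θ ← -264° -31° = -295°
rotate_crank_by(-83°): θ ← -295° -83° = -378°
crank pin P = (r cos θ, r sin θ) = (11.412678, -3.708204)
h = r sin θ − e = -3.708204 − 9 = -12.708204
x = r cos θ + √(L² − h²) = 11.412678 + √(16900.0 − 161.4984) = 11.412678 + 129.377361 = 140.790039

140.7900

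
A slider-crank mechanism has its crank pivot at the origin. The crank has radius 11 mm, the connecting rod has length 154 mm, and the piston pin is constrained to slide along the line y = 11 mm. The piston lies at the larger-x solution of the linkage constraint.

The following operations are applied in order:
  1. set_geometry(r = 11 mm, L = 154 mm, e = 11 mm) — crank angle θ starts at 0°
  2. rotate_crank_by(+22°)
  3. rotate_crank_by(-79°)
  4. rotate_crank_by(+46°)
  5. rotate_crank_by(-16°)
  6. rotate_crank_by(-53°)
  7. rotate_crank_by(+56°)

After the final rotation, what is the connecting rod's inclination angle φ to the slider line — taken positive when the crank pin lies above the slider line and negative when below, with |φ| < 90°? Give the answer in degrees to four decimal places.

set_geometry: r = 11 mm, L = 154 mm, e = 11 mm; θ ← 0°
rotate_crank_by(+22°): θ ← 0° +22° = 22°
rotate_crank_by(-79°): θ ← 22° -79° = -57°
rotate_crank_by(+46°): θ ← -57° +46° = -11°
rotate_crank_by(-16°): θ ← -11° -16° = -27°
rotate_crank_by(-53°): θ ← -27° -53° = -80°
rotate_crank_by(+56°): θ ← -80° +56° = -24°
crank pin P = (r cos θ, r sin θ) = (10.049000, -4.474103)
h = r sin θ − e = -4.474103 − 11 = -15.474103
sin φ = h / L = -15.474103 / 154 = -0.10048119
φ = arcsin(-0.10048119) = -5.766880°

-5.7669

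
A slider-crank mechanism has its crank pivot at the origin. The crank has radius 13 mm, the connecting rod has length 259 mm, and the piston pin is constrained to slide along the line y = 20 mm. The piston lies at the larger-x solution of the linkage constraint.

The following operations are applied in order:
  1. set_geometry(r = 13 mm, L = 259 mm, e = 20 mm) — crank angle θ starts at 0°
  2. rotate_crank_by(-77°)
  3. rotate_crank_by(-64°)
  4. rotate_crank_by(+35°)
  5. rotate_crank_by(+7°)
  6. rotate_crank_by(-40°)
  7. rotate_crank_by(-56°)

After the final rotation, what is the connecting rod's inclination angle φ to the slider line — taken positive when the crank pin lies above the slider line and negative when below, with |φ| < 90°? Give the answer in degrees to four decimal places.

-3.6826

set_geometry: r = 13 mm, L = 259 mm, e = 20 mm; θ ← 0°
rotate_crank_by(-77°): θ ← 0° -77° = -77°
rotate_crank_by(-64°): θ ← -77° -64° = -141°
rotate_crank_by(+35°): θ ← -141° +35° = -106°
rotate_crank_by(+7°): θ ← -106° +7° = -99°
rotate_crank_by(-40°): θ ← -99° -40° = -139°
rotate_crank_by(-56°): θ ← -139° -56° = -195°
crank pin P = (r cos θ, r sin θ) = (-12.557036, 3.364648)
h = r sin θ − e = 3.364648 − 20 = -16.635352
sin φ = h / L = -16.635352 / 259 = -0.06422916
φ = arcsin(-0.06422916) = -3.682595°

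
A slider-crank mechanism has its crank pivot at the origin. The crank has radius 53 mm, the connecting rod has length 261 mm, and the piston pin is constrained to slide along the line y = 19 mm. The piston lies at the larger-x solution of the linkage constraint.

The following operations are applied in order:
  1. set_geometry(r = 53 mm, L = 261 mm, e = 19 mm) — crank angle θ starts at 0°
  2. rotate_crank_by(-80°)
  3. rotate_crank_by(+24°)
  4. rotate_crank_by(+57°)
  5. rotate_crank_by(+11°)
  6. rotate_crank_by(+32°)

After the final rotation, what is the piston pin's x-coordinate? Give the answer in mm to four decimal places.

set_geometry: r = 53 mm, L = 261 mm, e = 19 mm; θ ← 0°
rotate_crank_by(-80°): θ ← 0° -80° = -80°
rotate_crank_by(+24°): θ ← -80° +24° = -56°
rotate_crank_by(+57°): θ ← -56° +57° = 1°
rotate_crank_by(+11°): θ ← 1° +11° = 12°
rotate_crank_by(+32°): θ ← 12° +32° = 44°
crank pin P = (r cos θ, r sin θ) = (38.125009, 36.816894)
h = r sin θ − e = 36.816894 − 19 = 17.816894
x = r cos θ + √(L² − h²) = 38.125009 + √(68121.0 − 317.4417) = 38.125009 + 260.391164 = 298.516173

298.5162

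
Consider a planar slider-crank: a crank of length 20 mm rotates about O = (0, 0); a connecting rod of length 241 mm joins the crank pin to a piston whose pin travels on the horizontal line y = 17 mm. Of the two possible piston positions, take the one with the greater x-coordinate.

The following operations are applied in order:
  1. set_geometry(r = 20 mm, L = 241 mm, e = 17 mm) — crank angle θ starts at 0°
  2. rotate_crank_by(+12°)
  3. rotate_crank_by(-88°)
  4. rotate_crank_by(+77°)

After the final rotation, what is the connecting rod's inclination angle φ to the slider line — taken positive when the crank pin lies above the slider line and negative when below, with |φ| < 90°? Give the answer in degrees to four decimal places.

-3.9618

set_geometry: r = 20 mm, L = 241 mm, e = 17 mm; θ ← 0°
rotate_crank_by(+12°): θ ← 0° +12° = 12°
rotate_crank_by(-88°): θ ← 12° -88° = -76°
rotate_crank_by(+77°): θ ← -76° +77° = 1°
crank pin P = (r cos θ, r sin θ) = (19.996954, 0.349048)
h = r sin θ − e = 0.349048 − 17 = -16.650952
sin φ = h / L = -16.650952 / 241 = -0.06909109
φ = arcsin(-0.06909109) = -3.961784°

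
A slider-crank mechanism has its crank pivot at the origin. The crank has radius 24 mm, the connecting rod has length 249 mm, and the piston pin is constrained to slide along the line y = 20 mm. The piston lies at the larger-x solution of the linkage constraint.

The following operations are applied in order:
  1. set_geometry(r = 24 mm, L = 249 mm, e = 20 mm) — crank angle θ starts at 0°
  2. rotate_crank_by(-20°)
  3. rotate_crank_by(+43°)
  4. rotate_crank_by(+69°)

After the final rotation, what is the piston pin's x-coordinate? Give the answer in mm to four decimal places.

248.1305

set_geometry: r = 24 mm, L = 249 mm, e = 20 mm; θ ← 0°
rotate_crank_by(-20°): θ ← 0° -20° = -20°
rotate_crank_by(+43°): θ ← -20° +43° = 23°
rotate_crank_by(+69°): θ ← 23° +69° = 92°
crank pin P = (r cos θ, r sin θ) = (-0.837588, 23.985380)
h = r sin θ − e = 23.985380 − 20 = 3.985380
x = r cos θ + √(L² − h²) = -0.837588 + √(62001.0 − 15.8833) = -0.837588 + 248.968104 = 248.130516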